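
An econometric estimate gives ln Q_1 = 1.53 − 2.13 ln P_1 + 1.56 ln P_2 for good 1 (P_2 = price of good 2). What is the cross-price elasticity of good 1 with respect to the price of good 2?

In a log-linear (constant-elasticity) demand function, the coefficient on ln P_2 is the cross-price elasticity.
ε = 1.56. Positive, so good 1 and good 2 are substitutes.

1.56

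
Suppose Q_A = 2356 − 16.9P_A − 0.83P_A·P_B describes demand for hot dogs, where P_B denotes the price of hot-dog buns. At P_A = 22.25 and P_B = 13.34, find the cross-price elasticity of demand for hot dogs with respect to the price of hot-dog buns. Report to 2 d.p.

-0.14

At P_A = 22.25 and P_B = 13.34: Q_A = 1733.619.
∂Q_A/∂P_B = -0.83P_A = -0.83(22.25) = -18.4675.
ε = (∂Q_A/∂P_B)(P_B/Q_A) = -18.4675 × (13.34/1733.619) ≈ -0.14.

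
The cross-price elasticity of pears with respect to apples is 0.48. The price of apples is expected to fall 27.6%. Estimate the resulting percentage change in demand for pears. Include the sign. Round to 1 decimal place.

-13.2%

%ΔQ ≈ ε × %ΔP of apples = 0.48 × (-27.6%) = -13.2%.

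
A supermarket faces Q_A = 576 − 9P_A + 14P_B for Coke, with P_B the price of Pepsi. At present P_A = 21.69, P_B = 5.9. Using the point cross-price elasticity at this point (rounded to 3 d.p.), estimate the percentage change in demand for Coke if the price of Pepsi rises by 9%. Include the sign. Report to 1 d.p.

1.6%

At P_A = 21.69, P_B = 5.9: Q_A = 463.39.
∂Q_A/∂P_B = 14.
ε = (∂Q_A/∂P_B)(P_B/Q_A) = 14.0000 × 5.9/463.39 ≈ 0.178.
%ΔQ_A ≈ ε × %ΔP_B = 0.178 × (9%) = 1.6%.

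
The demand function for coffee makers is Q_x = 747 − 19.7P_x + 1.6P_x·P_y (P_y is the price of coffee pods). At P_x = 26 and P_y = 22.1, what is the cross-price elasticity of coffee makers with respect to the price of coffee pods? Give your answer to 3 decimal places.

At P_x = 26 and P_y = 22.1: Q_x = 1154.16.
∂Q_x/∂P_y = 1.6P_x = 1.6(26) = 41.6000.
ε = (∂Q_x/∂P_y)(P_y/Q_x) = 41.6000 × (22.1/1154.16) ≈ 0.797.
ε > 0: substitutes.

0.797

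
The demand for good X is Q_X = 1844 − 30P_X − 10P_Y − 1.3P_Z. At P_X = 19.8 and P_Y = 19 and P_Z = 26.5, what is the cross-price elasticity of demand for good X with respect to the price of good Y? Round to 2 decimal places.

At P_X = 19.8 and P_Y = 19 and P_Z = 26.5: Q_X = 1025.55.
∂Q_X/∂P_Y = -10.
ε = (∂Q_X/∂P_Y)(P_Y/Q_X) = -10 × (19/1025.55) ≈ -0.19.
Since ε < 0, good X and good Y are complements.

-0.19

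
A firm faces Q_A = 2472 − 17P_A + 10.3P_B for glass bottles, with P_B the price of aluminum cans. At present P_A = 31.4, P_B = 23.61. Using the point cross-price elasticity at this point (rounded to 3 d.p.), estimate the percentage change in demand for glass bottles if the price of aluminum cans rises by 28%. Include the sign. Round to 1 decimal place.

At P_A = 31.4, P_B = 23.61: Q_A = 2181.383.
∂Q_A/∂P_B = 10.3.
ε = (∂Q_A/∂P_B)(P_B/Q_A) = 10.3000 × 23.61/2181.383 ≈ 0.111.
%ΔQ_A ≈ ε × %ΔP_B = 0.111 × (28%) = 3.1%.

3.1%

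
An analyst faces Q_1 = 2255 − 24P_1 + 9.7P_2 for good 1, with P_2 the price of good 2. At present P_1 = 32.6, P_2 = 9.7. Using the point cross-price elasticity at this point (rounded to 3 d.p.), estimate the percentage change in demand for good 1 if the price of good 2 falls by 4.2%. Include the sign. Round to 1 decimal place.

-0.3%

At P_1 = 32.6, P_2 = 9.7: Q_1 = 1566.69.
∂Q_1/∂P_2 = 9.7.
ε = (∂Q_1/∂P_2)(P_2/Q_1) = 9.7000 × 9.7/1566.69 ≈ 0.060.
%ΔQ_1 ≈ ε × %ΔP_2 = 0.060 × (-4.2%) = -0.3%.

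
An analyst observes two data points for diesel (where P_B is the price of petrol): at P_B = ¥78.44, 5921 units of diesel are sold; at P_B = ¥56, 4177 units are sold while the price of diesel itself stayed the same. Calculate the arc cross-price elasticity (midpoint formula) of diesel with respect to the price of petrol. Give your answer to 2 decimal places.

ΔQ_A = 4177 − 5921 = -1744; ΔP_B = 56 − 78.44 = -22.44.
Midpoints: Q̄_A = 5049.0, P̄_B = 67.22.
ε = (ΔQ_A/Q̄_A)/(ΔP_B/P̄_B) = (-1744/5049.0)/(-22.44/67.22) ≈ 1.03.
ε > 0: diesel and petrol are substitutes.

1.03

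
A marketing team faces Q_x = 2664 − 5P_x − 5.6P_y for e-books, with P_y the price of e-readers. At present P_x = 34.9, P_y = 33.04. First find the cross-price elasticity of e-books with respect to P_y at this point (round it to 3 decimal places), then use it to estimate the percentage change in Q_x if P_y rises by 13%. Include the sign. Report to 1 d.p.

-1.0%

At P_x = 34.9, P_y = 33.04: Q_x = 2304.476.
∂Q_x/∂P_y = -5.6.
ε = (∂Q_x/∂P_y)(P_y/Q_x) = -5.6000 × 33.04/2304.476 ≈ -0.080.
%ΔQ_x ≈ ε × %ΔP_y = -0.080 × (13%) = -1.0%.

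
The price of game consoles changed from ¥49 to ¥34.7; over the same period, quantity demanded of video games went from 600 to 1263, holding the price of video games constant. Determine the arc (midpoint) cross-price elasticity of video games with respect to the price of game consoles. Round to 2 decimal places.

-2.08

ΔQ_A = 1263 − 600 = 663; ΔP_B = 34.7 − 49 = -14.3.
Midpoints: Q̄_A = 931.5, P̄_B = 41.85.
ε = (ΔQ_A/Q̄_A)/(ΔP_B/P̄_B) = (663/931.5)/(-14.3/41.85) ≈ -2.08.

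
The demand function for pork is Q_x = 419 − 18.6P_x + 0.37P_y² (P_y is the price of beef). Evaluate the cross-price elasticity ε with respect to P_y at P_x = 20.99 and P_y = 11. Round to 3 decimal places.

1.221

At P_x = 20.99 and P_y = 11: Q_x = 73.356.
∂Q_x/∂P_y = 0.74P_y = 0.74(11) = 8.1400.
ε = (∂Q_x/∂P_y)(P_y/Q_x) = 8.1400 × (11/73.356) ≈ 1.221.
ε > 0: substitutes.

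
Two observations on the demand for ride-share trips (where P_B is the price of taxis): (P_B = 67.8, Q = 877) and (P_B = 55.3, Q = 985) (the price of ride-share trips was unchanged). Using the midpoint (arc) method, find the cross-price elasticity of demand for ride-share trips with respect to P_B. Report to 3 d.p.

-0.571

ΔQ_A = 985 − 877 = 108; ΔP_B = 55.3 − 67.8 = -12.5.
Midpoints: Q̄_A = 931.0, P̄_B = 61.55.
ε = (ΔQ_A/Q̄_A)/(ΔP_B/P̄_B) = (108/931.0)/(-12.5/61.55) ≈ -0.571.
ε < 0: ride-share trips and taxis are complements.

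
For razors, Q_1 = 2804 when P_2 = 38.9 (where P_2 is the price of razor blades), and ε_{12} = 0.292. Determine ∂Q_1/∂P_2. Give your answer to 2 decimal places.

21.05

ε = (∂Q_1/∂P_2)·(P_2/Q_1) ⇒ ∂Q_1/∂P_2 = ε·Q_1/P_2 = 0.292 × 2804/38.9 ≈ 21.05.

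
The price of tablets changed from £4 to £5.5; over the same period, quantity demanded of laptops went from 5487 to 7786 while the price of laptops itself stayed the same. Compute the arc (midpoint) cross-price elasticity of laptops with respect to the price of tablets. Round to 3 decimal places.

ΔQ_A = 7786 − 5487 = 2299; ΔP_B = 5.5 − 4 = 1.5.
Midpoints: Q̄_A = 6636.5, P̄_B = 4.75.
ε = (ΔQ_A/Q̄_A)/(ΔP_B/P̄_B) = (2299/6636.5)/(1.5/4.75) ≈ 1.097.

1.097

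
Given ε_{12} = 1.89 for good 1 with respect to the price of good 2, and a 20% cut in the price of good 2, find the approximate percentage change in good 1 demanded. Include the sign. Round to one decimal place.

-37.8%

%ΔQ ≈ ε × %ΔP of good 2 = 1.89 × (-20%) = -37.8%.
Demand for good 1 falls by about 37.8%.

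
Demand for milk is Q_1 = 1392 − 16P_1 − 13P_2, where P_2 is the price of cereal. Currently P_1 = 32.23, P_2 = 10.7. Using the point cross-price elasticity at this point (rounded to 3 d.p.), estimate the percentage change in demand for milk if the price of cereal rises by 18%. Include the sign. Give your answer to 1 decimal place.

-3.4%

At P_1 = 32.23, P_2 = 10.7: Q_1 = 737.22.
∂Q_1/∂P_2 = -13.
ε = (∂Q_1/∂P_2)(P_2/Q_1) = -13.0000 × 10.7/737.22 ≈ -0.189.
%ΔQ_1 ≈ ε × %ΔP_2 = -0.189 × (18%) = -3.4%.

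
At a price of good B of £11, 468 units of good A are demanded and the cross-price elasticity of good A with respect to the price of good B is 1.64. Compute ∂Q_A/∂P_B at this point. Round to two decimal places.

69.77

ε = (∂Q_A/∂P_B)·(P_B/Q_A) ⇒ ∂Q_A/∂P_B = ε·Q_A/P_B = 1.64 × 468/11 ≈ 69.77.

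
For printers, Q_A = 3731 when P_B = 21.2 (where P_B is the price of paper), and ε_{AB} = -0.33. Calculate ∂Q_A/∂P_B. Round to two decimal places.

ε = (∂Q_A/∂P_B)·(P_B/Q_A) ⇒ ∂Q_A/∂P_B = ε·Q_A/P_B = -0.33 × 3731/21.2 ≈ -58.08.

-58.08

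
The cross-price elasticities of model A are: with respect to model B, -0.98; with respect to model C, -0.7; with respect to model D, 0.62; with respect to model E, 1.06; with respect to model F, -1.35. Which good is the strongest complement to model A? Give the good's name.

model F

Complements have ε < 0. The most negative value is -1.35 (model F).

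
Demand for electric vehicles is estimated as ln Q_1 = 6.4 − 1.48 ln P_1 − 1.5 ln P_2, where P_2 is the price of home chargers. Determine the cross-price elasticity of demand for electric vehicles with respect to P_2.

In a log-linear (constant-elasticity) demand function, the coefficient on ln P_2 is the cross-price elasticity.
ε = -1.50. Negative, so electric vehicles and home chargers are complements.

-1.50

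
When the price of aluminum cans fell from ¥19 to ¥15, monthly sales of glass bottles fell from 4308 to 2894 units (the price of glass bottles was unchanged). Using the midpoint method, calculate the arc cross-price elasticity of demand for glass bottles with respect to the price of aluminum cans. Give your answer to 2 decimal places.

ΔQ_A = 2894 − 4308 = -1414; ΔP_B = 15 − 19 = -4.
Midpoints: Q̄_A = 3601.0, P̄_B = 17.00.
ε = (ΔQ_A/Q̄_A)/(ΔP_B/P̄_B) = (-1414/3601.0)/(-4/17.00) ≈ 1.67.
ε > 0: glass bottles and aluminum cans are substitutes.

1.67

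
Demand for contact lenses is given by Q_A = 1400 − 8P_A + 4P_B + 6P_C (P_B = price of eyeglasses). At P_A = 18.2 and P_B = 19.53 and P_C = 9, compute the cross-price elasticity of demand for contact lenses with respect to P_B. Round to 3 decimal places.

0.056

At P_A = 18.2 and P_B = 19.53 and P_C = 9: Q_A = 1386.52.
∂Q_A/∂P_B = 4.
ε = (∂Q_A/∂P_B)(P_B/Q_A) = 4 × (19.53/1386.52) ≈ 0.056.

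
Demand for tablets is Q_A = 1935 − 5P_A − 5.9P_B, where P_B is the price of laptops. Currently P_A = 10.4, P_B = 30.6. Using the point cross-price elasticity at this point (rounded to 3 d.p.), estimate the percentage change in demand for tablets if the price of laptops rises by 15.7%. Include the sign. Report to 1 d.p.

-1.7%

At P_A = 10.4, P_B = 30.6: Q_A = 1702.46.
∂Q_A/∂P_B = -5.9.
ε = (∂Q_A/∂P_B)(P_B/Q_A) = -5.9000 × 30.6/1702.46 ≈ -0.106.
%ΔQ_A ≈ ε × %ΔP_B = -0.106 × (15.7%) = -1.7%.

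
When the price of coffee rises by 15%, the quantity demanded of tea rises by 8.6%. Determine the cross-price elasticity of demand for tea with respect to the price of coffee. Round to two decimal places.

ε = (%ΔQ of tea) / (%ΔP of coffee) = (8.6%) / (15%) ≈ 0.57.

0.57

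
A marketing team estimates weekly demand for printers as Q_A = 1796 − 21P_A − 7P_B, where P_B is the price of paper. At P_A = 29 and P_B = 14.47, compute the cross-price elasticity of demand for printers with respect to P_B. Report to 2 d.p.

At P_A = 29 and P_B = 14.47: Q_A = 1085.71.
∂Q_A/∂P_B = -7.
ε = (∂Q_A/∂P_B)(P_B/Q_A) = -7 × (14.47/1085.71) ≈ -0.09.

-0.09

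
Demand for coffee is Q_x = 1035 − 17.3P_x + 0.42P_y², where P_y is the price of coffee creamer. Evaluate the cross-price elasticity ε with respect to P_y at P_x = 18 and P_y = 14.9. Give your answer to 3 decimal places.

At P_x = 18 and P_y = 14.9: Q_x = 816.844.
∂Q_x/∂P_y = 0.84P_y = 0.84(14.9) = 12.5160.
ε = (∂Q_x/∂P_y)(P_y/Q_x) = 12.5160 × (14.9/816.844) ≈ 0.228.
ε > 0: substitutes.

0.228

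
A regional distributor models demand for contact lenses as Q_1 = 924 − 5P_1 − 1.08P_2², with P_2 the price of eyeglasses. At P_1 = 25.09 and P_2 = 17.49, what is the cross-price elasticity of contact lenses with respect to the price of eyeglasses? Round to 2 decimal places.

-1.41

At P_1 = 25.09 and P_2 = 17.49: Q_1 = 468.178.
∂Q_1/∂P_2 = -2.16P_2 = -2.16(17.49) = -37.7784.
ε = (∂Q_1/∂P_2)(P_2/Q_1) = -37.7784 × (17.49/468.178) ≈ -1.41.
ε < 0: complements.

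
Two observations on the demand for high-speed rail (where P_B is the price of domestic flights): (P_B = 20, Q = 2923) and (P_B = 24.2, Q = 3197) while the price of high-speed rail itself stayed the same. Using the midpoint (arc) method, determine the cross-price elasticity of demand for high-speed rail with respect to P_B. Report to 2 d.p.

ΔQ_A = 3197 − 2923 = 274; ΔP_B = 24.2 − 20 = 4.2.
Midpoints: Q̄_A = 3060.0, P̄_B = 22.10.
ε = (ΔQ_A/Q̄_A)/(ΔP_B/P̄_B) = (274/3060.0)/(4.2/22.10) ≈ 0.47.

0.47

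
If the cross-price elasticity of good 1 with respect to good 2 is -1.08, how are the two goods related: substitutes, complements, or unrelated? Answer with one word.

ε = -1.08 < 0, so a higher price of good 2 lowers demand for good 1: complements.

complements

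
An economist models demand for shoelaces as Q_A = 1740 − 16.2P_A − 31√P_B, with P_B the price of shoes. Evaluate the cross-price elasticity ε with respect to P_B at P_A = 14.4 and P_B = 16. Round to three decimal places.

At P_A = 14.4 and P_B = 16: Q_A = 1382.72.
∂Q_A/∂P_B = -31/(2√P_B) = -31/(2√16) = -3.8750.
ε = (∂Q_A/∂P_B)(P_B/Q_A) = -3.8750 × (16/1382.72) ≈ -0.045.
ε < 0: complements.

-0.045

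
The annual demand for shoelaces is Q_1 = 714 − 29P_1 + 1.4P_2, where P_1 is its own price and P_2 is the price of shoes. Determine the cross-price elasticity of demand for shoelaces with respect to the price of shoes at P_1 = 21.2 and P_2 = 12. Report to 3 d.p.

At P_1 = 21.2 and P_2 = 12: Q_1 = 116.
∂Q_1/∂P_2 = 1.4.
ε = (∂Q_1/∂P_2)(P_2/Q_1) = 1.4 × (12/116) ≈ 0.145.
Since ε > 0, shoelaces and shoes are substitutes.

0.145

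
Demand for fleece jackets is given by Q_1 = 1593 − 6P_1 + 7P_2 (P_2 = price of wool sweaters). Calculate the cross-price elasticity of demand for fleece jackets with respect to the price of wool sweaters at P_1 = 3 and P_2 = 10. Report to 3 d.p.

At P_1 = 3 and P_2 = 10: Q_1 = 1645.
∂Q_1/∂P_2 = 7.
ε = (∂Q_1/∂P_2)(P_2/Q_1) = 7 × (10/1645) ≈ 0.043.

0.043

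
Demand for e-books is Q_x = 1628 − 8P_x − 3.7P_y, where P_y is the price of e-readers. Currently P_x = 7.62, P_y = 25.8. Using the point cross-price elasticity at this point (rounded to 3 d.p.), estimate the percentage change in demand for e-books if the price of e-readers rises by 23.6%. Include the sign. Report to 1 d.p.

-1.5%

At P_x = 7.62, P_y = 25.8: Q_x = 1471.58.
∂Q_x/∂P_y = -3.7.
ε = (∂Q_x/∂P_y)(P_y/Q_x) = -3.7000 × 25.8/1471.58 ≈ -0.065.
%ΔQ_x ≈ ε × %ΔP_y = -0.065 × (23.6%) = -1.5%.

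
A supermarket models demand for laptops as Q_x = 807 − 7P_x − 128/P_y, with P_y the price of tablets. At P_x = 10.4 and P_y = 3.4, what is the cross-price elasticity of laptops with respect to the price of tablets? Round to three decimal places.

At P_x = 10.4 and P_y = 3.4: Q_x = 696.553.
∂Q_x/∂P_y = 128/P_y² = 11.0727.
ε = (∂Q_x/∂P_y)(P_y/Q_x) = 11.0727 × (3.4/696.553) ≈ 0.054.
ε > 0: substitutes.

0.054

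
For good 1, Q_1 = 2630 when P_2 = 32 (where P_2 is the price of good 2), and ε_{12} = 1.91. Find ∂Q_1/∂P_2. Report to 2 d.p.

156.98

ε = (∂Q_1/∂P_2)·(P_2/Q_1) ⇒ ∂Q_1/∂P_2 = ε·Q_1/P_2 = 1.91 × 2630/32 ≈ 156.98.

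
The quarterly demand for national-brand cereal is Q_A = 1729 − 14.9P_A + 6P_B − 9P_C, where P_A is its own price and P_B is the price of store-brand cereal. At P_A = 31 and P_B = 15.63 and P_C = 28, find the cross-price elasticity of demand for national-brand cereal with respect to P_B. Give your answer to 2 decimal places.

At P_A = 31 and P_B = 15.63 and P_C = 28: Q_A = 1108.88.
∂Q_A/∂P_B = 6.
ε = (∂Q_A/∂P_B)(P_B/Q_A) = 6 × (15.63/1108.88) ≈ 0.08.
Since ε > 0, national-brand cereal and store-brand cereal are substitutes.

0.08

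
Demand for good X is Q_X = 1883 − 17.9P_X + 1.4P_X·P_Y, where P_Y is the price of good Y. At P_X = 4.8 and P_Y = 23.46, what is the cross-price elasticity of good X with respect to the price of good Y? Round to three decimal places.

At P_X = 4.8 and P_Y = 23.46: Q_X = 1954.731.
∂Q_X/∂P_Y = 1.4P_X = 1.4(4.8) = 6.7200.
ε = (∂Q_X/∂P_Y)(P_Y/Q_X) = 6.7200 × (23.46/1954.731) ≈ 0.081.
ε > 0: substitutes.

0.081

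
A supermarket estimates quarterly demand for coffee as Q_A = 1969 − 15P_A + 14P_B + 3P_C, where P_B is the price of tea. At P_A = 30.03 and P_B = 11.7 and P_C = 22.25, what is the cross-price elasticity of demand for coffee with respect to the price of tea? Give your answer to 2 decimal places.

At P_A = 30.03 and P_B = 11.7 and P_C = 22.25: Q_A = 1749.1.
∂Q_A/∂P_B = 14.
ε = (∂Q_A/∂P_B)(P_B/Q_A) = 14 × (11.7/1749.1) ≈ 0.09.
Since ε > 0, coffee and tea are substitutes.

0.09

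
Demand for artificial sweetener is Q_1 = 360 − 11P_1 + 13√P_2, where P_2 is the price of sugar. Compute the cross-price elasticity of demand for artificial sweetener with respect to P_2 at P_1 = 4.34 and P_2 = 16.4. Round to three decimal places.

At P_1 = 4.34 and P_2 = 16.4: Q_1 = 364.906.
∂Q_1/∂P_2 = 13/(2√P_2) = 13/(2√16.4) = 1.6051.
ε = (∂Q_1/∂P_2)(P_2/Q_1) = 1.6051 × (16.4/364.906) ≈ 0.072.

0.072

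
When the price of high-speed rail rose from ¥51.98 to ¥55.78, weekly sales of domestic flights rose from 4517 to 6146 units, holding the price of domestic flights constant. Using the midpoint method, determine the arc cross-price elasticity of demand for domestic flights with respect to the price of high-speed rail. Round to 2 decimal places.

4.33

ΔQ_A = 6146 − 4517 = 1629; ΔP_B = 55.78 − 51.98 = 3.8.
Midpoints: Q̄_A = 5331.5, P̄_B = 53.88.
ε = (ΔQ_A/Q̄_A)/(ΔP_B/P̄_B) = (1629/5331.5)/(3.8/53.88) ≈ 4.33.
ε > 0: domestic flights and high-speed rail are substitutes.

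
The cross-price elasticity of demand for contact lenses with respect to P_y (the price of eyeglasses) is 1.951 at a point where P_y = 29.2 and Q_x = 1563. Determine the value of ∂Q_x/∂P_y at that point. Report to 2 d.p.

ε = (∂Q_x/∂P_y)·(P_y/Q_x) ⇒ ∂Q_x/∂P_y = ε·Q_x/P_y = 1.951 × 1563/29.2 ≈ 104.43.

104.43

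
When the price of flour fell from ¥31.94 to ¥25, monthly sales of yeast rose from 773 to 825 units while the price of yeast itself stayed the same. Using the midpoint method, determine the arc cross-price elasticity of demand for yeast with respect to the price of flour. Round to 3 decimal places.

-0.267

ΔQ_A = 825 − 773 = 52; ΔP_B = 25 − 31.94 = -6.94.
Midpoints: Q̄_A = 799.0, P̄_B = 28.47.
ε = (ΔQ_A/Q̄_A)/(ΔP_B/P̄_B) = (52/799.0)/(-6.94/28.47) ≈ -0.267.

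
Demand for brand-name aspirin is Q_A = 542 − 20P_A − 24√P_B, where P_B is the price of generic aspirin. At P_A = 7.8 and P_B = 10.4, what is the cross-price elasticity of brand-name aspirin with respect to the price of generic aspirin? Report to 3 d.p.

-0.125

At P_A = 7.8 and P_B = 10.4: Q_A = 308.602.
∂Q_A/∂P_B = -24/(2√P_B) = -24/(2√10.4) = -3.7210.
ε = (∂Q_A/∂P_B)(P_B/Q_A) = -3.7210 × (10.4/308.602) ≈ -0.125.
ε < 0: complements.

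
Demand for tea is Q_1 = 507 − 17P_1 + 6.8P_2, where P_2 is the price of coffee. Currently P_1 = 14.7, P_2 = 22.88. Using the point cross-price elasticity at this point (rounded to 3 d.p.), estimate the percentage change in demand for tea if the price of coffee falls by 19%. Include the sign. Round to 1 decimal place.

-7.2%

At P_1 = 14.7, P_2 = 22.88: Q_1 = 412.684.
∂Q_1/∂P_2 = 6.8.
ε = (∂Q_1/∂P_2)(P_2/Q_1) = 6.8000 × 22.88/412.684 ≈ 0.377.
%ΔQ_1 ≈ ε × %ΔP_2 = 0.377 × (-19%) = -7.2%.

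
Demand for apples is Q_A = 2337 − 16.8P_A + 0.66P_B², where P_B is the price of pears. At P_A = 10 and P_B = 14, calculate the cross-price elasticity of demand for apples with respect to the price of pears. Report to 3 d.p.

0.113

At P_A = 10 and P_B = 14: Q_A = 2298.36.
∂Q_A/∂P_B = 1.32P_B = 1.32(14) = 18.4800.
ε = (∂Q_A/∂P_B)(P_B/Q_A) = 18.4800 × (14/2298.36) ≈ 0.113.
ε > 0: substitutes.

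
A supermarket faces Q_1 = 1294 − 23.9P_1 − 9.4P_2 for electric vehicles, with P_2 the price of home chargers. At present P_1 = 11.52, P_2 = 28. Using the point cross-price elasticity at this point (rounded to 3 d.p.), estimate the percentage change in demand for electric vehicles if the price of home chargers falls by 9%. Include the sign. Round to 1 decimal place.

3.1%

At P_1 = 11.52, P_2 = 28: Q_1 = 755.472.
∂Q_1/∂P_2 = -9.4.
ε = (∂Q_1/∂P_2)(P_2/Q_1) = -9.4000 × 28/755.472 ≈ -0.348.
%ΔQ_1 ≈ ε × %ΔP_2 = -0.348 × (-9%) = 3.1%.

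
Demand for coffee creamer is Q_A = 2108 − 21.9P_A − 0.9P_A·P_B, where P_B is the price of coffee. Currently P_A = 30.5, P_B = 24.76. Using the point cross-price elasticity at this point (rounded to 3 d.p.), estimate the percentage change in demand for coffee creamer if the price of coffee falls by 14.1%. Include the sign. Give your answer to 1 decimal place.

12.6%

At P_A = 30.5, P_B = 24.76: Q_A = 760.388.
∂Q_A/∂P_B = -0.9P_A = -27.4500.
ε = (∂Q_A/∂P_B)(P_B/Q_A) = -27.4500 × 24.76/760.388 ≈ -0.894.
%ΔQ_A ≈ ε × %ΔP_B = -0.894 × (-14.1%) = 12.6%.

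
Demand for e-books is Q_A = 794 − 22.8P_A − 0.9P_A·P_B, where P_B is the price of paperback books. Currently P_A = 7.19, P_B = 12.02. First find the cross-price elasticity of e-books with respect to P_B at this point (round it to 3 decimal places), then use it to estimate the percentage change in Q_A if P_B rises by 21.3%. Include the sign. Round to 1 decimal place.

-3.0%

At P_A = 7.19, P_B = 12.02: Q_A = 552.287.
∂Q_A/∂P_B = -0.9P_A = -6.4710.
ε = (∂Q_A/∂P_B)(P_B/Q_A) = -6.4710 × 12.02/552.287 ≈ -0.141.
%ΔQ_A ≈ ε × %ΔP_B = -0.141 × (21.3%) = -3.0%.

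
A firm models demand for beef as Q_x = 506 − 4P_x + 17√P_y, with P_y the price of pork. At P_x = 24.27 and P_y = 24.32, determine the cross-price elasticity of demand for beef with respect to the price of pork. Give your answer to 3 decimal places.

At P_x = 24.27 and P_y = 24.32: Q_x = 492.756.
∂Q_x/∂P_y = 17/(2√P_y) = 17/(2√24.32) = 1.7236.
ε = (∂Q_x/∂P_y)(P_y/Q_x) = 1.7236 × (24.32/492.756) ≈ 0.085.
ε > 0: substitutes.

0.085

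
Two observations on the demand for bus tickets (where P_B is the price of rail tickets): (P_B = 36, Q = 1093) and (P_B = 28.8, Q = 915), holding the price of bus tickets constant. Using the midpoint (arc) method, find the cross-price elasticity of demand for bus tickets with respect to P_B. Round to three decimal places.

0.798

ΔQ_A = 915 − 1093 = -178; ΔP_B = 28.8 − 36 = -7.2.
Midpoints: Q̄_A = 1004.0, P̄_B = 32.40.
ε = (ΔQ_A/Q̄_A)/(ΔP_B/P̄_B) = (-178/1004.0)/(-7.2/32.40) ≈ 0.798.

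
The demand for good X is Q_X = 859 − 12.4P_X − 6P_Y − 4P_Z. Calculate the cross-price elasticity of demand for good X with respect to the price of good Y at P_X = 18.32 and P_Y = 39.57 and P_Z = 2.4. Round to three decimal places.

At P_X = 18.32 and P_Y = 39.57 and P_Z = 2.4: Q_X = 384.812.
∂Q_X/∂P_Y = -6.
ε = (∂Q_X/∂P_Y)(P_Y/Q_X) = -6 × (39.57/384.812) ≈ -0.617.

-0.617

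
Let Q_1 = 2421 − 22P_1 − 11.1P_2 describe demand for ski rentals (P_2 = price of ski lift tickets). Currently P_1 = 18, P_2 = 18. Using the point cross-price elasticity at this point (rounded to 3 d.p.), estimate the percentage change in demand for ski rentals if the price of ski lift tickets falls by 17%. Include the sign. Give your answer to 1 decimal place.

At P_1 = 18, P_2 = 18: Q_1 = 1825.2.
∂Q_1/∂P_2 = -11.1.
ε = (∂Q_1/∂P_2)(P_2/Q_1) = -11.1000 × 18/1825.2 ≈ -0.109.
%ΔQ_1 ≈ ε × %ΔP_2 = -0.109 × (-17%) = 1.9%.

1.9%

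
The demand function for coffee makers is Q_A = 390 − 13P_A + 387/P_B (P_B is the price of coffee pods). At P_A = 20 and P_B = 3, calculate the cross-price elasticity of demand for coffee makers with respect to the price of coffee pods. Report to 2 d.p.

At P_A = 20 and P_B = 3: Q_A = 259.
∂Q_A/∂P_B = −387/P_B² = -43.0000.
ε = (∂Q_A/∂P_B)(P_B/Q_A) = -43.0000 × (3/259) ≈ -0.50.
ε < 0: complements.

-0.50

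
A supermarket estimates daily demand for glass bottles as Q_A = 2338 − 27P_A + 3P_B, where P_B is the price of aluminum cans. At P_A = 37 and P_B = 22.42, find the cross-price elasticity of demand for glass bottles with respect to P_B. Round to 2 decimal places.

At P_A = 37 and P_B = 22.42: Q_A = 1406.26.
∂Q_A/∂P_B = 3.
ε = (∂Q_A/∂P_B)(P_B/Q_A) = 3 × (22.42/1406.26) ≈ 0.05.

0.05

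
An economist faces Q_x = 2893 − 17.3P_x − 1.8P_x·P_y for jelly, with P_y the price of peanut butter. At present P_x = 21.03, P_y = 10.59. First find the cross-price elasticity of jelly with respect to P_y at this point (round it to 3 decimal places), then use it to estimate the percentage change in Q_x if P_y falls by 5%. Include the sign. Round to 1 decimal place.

At P_x = 21.03, P_y = 10.59: Q_x = 2128.307.
∂Q_x/∂P_y = -1.8P_x = -37.8540.
ε = (∂Q_x/∂P_y)(P_y/Q_x) = -37.8540 × 10.59/2128.307 ≈ -0.188.
%ΔQ_x ≈ ε × %ΔP_y = -0.188 × (-5%) = 0.9%.

0.9%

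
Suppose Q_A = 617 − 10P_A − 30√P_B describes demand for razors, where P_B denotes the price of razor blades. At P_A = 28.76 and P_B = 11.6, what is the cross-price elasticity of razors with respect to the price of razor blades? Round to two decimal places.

At P_A = 28.76 and P_B = 11.6: Q_A = 227.224.
∂Q_A/∂P_B = -30/(2√P_B) = -30/(2√11.6) = -4.4042.
ε = (∂Q_A/∂P_B)(P_B/Q_A) = -4.4042 × (11.6/227.224) ≈ -0.22.
ε < 0: complements.

-0.22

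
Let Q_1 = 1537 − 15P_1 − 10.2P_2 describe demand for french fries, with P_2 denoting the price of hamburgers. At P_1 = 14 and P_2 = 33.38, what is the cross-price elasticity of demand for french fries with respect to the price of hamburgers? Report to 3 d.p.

At P_1 = 14 and P_2 = 33.38: Q_1 = 986.524.
∂Q_1/∂P_2 = -10.2.
ε = (∂Q_1/∂P_2)(P_2/Q_1) = -10.2 × (33.38/986.524) ≈ -0.345.
Since ε < 0, french fries and hamburgers are complements.

-0.345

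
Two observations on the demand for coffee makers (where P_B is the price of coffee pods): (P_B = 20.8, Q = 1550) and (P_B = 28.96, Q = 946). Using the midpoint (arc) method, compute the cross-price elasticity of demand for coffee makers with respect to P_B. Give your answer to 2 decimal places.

ΔQ_A = 946 − 1550 = -604; ΔP_B = 28.96 − 20.8 = 8.16.
Midpoints: Q̄_A = 1248.0, P̄_B = 24.88.
ε = (ΔQ_A/Q̄_A)/(ΔP_B/P̄_B) = (-604/1248.0)/(8.16/24.88) ≈ -1.48.

-1.48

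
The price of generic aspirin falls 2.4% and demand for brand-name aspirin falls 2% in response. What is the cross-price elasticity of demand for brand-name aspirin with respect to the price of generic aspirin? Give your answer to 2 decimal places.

ε = (%ΔQ of brand-name aspirin) / (%ΔP of generic aspirin) = (-2%) / (-2.4%) ≈ 0.83.
Positive cross-price elasticity: substitutes.

0.83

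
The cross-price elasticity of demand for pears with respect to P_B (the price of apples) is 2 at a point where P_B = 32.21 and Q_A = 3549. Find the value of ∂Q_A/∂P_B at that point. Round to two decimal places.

ε = (∂Q_A/∂P_B)·(P_B/Q_A) ⇒ ∂Q_A/∂P_B = ε·Q_A/P_B = 2 × 3549/32.21 ≈ 220.37.

220.37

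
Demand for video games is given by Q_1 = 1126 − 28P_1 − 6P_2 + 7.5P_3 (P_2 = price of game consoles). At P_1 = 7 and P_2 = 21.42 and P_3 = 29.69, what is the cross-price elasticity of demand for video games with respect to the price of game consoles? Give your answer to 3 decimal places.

At P_1 = 7 and P_2 = 21.42 and P_3 = 29.69: Q_1 = 1024.155.
∂Q_1/∂P_2 = -6.
ε = (∂Q_1/∂P_2)(P_2/Q_1) = -6 × (21.42/1024.155) ≈ -0.125.
Since ε < 0, video games and game consoles are complements.

-0.125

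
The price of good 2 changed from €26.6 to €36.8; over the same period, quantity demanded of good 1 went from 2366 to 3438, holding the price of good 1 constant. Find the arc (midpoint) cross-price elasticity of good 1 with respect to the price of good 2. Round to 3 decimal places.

ΔQ_1 = 3438 − 2366 = 1072; ΔP_2 = 36.8 − 26.6 = 10.2.
Midpoints: Q̄_1 = 2902.0, P̄_2 = 31.70.
ε = (ΔQ_1/Q̄_1)/(ΔP_2/P̄_2) = (1072/2902.0)/(10.2/31.70) ≈ 1.148.
ε > 0: good 1 and good 2 are substitutes.

1.148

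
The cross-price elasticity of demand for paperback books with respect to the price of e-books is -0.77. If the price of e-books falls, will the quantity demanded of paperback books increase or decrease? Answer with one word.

increase

ε < 0 and the price of e-books falls, so the quantity of paperback books moves in the opposite direction: it increases.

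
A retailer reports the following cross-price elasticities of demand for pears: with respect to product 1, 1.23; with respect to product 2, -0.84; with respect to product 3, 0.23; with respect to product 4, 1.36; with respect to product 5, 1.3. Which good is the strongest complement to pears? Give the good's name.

product 2

Complements have ε < 0. The most negative value is -0.84 (product 2).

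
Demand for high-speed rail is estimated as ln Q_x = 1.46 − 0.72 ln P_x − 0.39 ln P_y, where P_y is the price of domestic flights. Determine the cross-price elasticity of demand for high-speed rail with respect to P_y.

-0.39

In a log-linear (constant-elasticity) demand function, the coefficient on ln P_y is the cross-price elasticity.
ε = -0.39. Negative, so high-speed rail and domestic flights are complements.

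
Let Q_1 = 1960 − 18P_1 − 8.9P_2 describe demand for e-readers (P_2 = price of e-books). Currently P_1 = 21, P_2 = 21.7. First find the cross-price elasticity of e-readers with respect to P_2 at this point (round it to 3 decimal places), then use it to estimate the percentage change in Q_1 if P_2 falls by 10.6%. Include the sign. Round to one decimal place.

1.5%

At P_1 = 21, P_2 = 21.7: Q_1 = 1388.87.
∂Q_1/∂P_2 = -8.9.
ε = (∂Q_1/∂P_2)(P_2/Q_1) = -8.9000 × 21.7/1388.87 ≈ -0.139.
%ΔQ_1 ≈ ε × %ΔP_2 = -0.139 × (-10.6%) = 1.5%.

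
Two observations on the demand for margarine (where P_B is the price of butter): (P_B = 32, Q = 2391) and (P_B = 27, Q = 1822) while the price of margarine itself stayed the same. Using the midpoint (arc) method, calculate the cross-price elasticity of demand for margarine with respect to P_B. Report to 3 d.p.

1.594

ΔQ_A = 1822 − 2391 = -569; ΔP_B = 27 − 32 = -5.
Midpoints: Q̄_A = 2106.5, P̄_B = 29.50.
ε = (ΔQ_A/Q̄_A)/(ΔP_B/P̄_B) = (-569/2106.5)/(-5/29.50) ≈ 1.594.
ε > 0: margarine and butter are substitutes.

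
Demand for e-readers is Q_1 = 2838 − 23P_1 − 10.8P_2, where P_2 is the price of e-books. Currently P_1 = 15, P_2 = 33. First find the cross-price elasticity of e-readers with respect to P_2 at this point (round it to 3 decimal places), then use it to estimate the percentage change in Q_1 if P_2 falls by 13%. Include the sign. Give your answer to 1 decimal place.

2.2%

At P_1 = 15, P_2 = 33: Q_1 = 2136.6.
∂Q_1/∂P_2 = -10.8.
ε = (∂Q_1/∂P_2)(P_2/Q_1) = -10.8000 × 33/2136.6 ≈ -0.167.
%ΔQ_1 ≈ ε × %ΔP_2 = -0.167 × (-13%) = 2.2%.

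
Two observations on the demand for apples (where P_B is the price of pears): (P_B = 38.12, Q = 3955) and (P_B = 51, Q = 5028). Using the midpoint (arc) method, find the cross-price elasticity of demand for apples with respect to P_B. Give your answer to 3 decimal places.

0.826

ΔQ_A = 5028 − 3955 = 1073; ΔP_B = 51 − 38.12 = 12.88.
Midpoints: Q̄_A = 4491.5, P̄_B = 44.56.
ε = (ΔQ_A/Q̄_A)/(ΔP_B/P̄_B) = (1073/4491.5)/(12.88/44.56) ≈ 0.826.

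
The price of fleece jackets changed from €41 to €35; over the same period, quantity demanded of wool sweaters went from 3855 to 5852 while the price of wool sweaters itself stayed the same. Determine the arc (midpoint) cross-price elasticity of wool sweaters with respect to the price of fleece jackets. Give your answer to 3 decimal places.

ΔQ_A = 5852 − 3855 = 1997; ΔP_B = 35 − 41 = -6.
Midpoints: Q̄_A = 4853.5, P̄_B = 38.00.
ε = (ΔQ_A/Q̄_A)/(ΔP_B/P̄_B) = (1997/4853.5)/(-6/38.00) ≈ -2.606.

-2.606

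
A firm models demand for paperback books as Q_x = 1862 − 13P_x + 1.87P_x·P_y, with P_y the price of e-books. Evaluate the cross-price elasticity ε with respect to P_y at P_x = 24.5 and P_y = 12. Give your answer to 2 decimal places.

At P_x = 24.5 and P_y = 12: Q_x = 2093.28.
∂Q_x/∂P_y = 1.87P_x = 1.87(24.5) = 45.8150.
ε = (∂Q_x/∂P_y)(P_y/Q_x) = 45.8150 × (12/2093.28) ≈ 0.26.

0.26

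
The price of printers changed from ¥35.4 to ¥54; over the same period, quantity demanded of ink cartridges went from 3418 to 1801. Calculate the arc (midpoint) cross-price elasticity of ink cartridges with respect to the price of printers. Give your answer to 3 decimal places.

ΔQ_A = 1801 − 3418 = -1617; ΔP_B = 54 − 35.4 = 18.6.
Midpoints: Q̄_A = 2609.5, P̄_B = 44.70.
ε = (ΔQ_A/Q̄_A)/(ΔP_B/P̄_B) = (-1617/2609.5)/(18.6/44.70) ≈ -1.489.
ε < 0: ink cartridges and printers are complements.

-1.489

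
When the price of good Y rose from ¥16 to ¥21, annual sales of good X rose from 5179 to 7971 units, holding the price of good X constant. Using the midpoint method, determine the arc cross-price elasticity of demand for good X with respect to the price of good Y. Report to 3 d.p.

ΔQ_X = 7971 − 5179 = 2792; ΔP_Y = 21 − 16 = 5.
Midpoints: Q̄_X = 6575.0, P̄_Y = 18.50.
ε = (ΔQ_X/Q̄_X)/(ΔP_Y/P̄_Y) = (2792/6575.0)/(5/18.50) ≈ 1.571.

1.571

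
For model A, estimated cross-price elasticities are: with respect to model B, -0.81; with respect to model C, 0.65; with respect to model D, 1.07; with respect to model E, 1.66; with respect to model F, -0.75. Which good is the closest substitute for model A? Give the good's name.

model E

Substitutes have ε > 0. Among the positive values, 1.66 (model E) is largest.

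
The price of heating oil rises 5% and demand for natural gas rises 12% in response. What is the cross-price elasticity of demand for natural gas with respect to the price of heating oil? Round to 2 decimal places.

ε = (%ΔQ of natural gas) / (%ΔP of heating oil) = (12%) / (5%) ≈ 2.40.
Positive cross-price elasticity: substitutes.

2.40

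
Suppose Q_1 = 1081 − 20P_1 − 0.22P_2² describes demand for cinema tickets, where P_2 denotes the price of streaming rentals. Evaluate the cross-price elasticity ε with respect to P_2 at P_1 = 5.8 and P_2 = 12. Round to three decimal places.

-0.068

At P_1 = 5.8 and P_2 = 12: Q_1 = 933.32.
∂Q_1/∂P_2 = -0.44P_2 = -0.44(12) = -5.2800.
ε = (∂Q_1/∂P_2)(P_2/Q_1) = -5.2800 × (12/933.32) ≈ -0.068.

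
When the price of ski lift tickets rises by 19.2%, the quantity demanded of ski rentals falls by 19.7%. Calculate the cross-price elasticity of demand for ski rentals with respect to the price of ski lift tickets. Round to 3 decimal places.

-1.026

ε = (%ΔQ of ski rentals) / (%ΔP of ski lift tickets) = (-19.7%) / (19.2%) ≈ -1.026.
Negative cross-price elasticity: complements.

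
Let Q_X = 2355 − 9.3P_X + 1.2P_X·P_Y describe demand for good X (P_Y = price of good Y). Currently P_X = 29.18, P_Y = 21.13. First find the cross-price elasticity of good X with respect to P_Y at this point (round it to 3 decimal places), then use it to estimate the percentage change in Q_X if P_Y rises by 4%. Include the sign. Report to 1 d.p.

1.0%

At P_X = 29.18, P_Y = 21.13: Q_X = 2823.514.
∂Q_X/∂P_Y = 1.2P_X = 35.0160.
ε = (∂Q_X/∂P_Y)(P_Y/Q_X) = 35.0160 × 21.13/2823.514 ≈ 0.262.
%ΔQ_X ≈ ε × %ΔP_Y = 0.262 × (4%) = 1.0%.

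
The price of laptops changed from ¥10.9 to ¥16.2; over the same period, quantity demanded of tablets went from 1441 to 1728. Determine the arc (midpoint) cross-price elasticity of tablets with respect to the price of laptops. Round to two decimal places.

ΔQ_A = 1728 − 1441 = 287; ΔP_B = 16.2 − 10.9 = 5.3.
Midpoints: Q̄_A = 1584.5, P̄_B = 13.55.
ε = (ΔQ_A/Q̄_A)/(ΔP_B/P̄_B) = (287/1584.5)/(5.3/13.55) ≈ 0.46.
ε > 0: tablets and laptops are substitutes.

0.46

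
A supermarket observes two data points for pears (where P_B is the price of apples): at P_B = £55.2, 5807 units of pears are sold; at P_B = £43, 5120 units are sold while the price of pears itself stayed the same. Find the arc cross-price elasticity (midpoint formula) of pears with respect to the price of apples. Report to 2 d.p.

0.51

ΔQ_A = 5120 − 5807 = -687; ΔP_B = 43 − 55.2 = -12.2.
Midpoints: Q̄_A = 5463.5, P̄_B = 49.10.
ε = (ΔQ_A/Q̄_A)/(ΔP_B/P̄_B) = (-687/5463.5)/(-12.2/49.10) ≈ 0.51.
ε > 0: pears and apples are substitutes.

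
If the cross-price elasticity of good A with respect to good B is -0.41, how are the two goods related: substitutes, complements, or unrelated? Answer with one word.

ε = -0.41 < 0, so a higher price of good B lowers demand for good A: complements.

complements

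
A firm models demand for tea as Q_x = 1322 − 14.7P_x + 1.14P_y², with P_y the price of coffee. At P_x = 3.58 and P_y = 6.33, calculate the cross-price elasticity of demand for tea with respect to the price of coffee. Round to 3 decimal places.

At P_x = 3.58 and P_y = 6.33: Q_x = 1315.053.
∂Q_x/∂P_y = 2.28P_y = 2.28(6.33) = 14.4324.
ε = (∂Q_x/∂P_y)(P_y/Q_x) = 14.4324 × (6.33/1315.053) ≈ 0.069.
ε > 0: substitutes.

0.069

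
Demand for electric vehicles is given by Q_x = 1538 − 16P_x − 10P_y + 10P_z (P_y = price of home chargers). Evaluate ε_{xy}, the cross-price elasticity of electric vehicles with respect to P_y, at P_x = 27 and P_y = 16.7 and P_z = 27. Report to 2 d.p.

-0.14

At P_x = 27 and P_y = 16.7 and P_z = 27: Q_x = 1209.
∂Q_x/∂P_y = -10.
ε = (∂Q_x/∂P_y)(P_y/Q_x) = -10 × (16.7/1209) ≈ -0.14.
Since ε < 0, electric vehicles and home chargers are complements.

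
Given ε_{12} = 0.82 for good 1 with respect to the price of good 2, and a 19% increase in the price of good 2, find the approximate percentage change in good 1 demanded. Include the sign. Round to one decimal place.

%ΔQ ≈ ε × %ΔP of good 2 = 0.82 × (19%) = 15.6%.

15.6%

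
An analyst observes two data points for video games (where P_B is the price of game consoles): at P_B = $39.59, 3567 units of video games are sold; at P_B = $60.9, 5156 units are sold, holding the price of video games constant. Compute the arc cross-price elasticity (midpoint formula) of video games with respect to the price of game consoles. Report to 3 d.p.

0.859

ΔQ_A = 5156 − 3567 = 1589; ΔP_B = 60.9 − 39.59 = 21.31.
Midpoints: Q̄_A = 4361.5, P̄_B = 50.25.
ε = (ΔQ_A/Q̄_A)/(ΔP_B/P̄_B) = (1589/4361.5)/(21.31/50.25) ≈ 0.859.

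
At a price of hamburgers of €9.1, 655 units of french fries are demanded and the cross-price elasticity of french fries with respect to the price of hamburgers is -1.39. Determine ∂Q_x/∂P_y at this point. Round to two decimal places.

-100.05

ε = (∂Q_x/∂P_y)·(P_y/Q_x) ⇒ ∂Q_x/∂P_y = ε·Q_x/P_y = -1.39 × 655/9.1 ≈ -100.05.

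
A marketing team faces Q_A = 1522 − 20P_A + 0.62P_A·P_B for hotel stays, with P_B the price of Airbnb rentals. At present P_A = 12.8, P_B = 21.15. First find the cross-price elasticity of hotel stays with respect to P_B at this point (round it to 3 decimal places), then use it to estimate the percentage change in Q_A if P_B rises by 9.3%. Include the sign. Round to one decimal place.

At P_A = 12.8, P_B = 21.15: Q_A = 1433.846.
∂Q_A/∂P_B = 0.62P_A = 7.9360.
ε = (∂Q_A/∂P_B)(P_B/Q_A) = 7.9360 × 21.15/1433.846 ≈ 0.117.
%ΔQ_A ≈ ε × %ΔP_B = 0.117 × (9.3%) = 1.1%.

1.1%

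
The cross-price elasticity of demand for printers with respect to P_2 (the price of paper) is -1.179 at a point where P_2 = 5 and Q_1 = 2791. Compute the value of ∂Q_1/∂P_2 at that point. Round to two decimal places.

-658.12

ε = (∂Q_1/∂P_2)·(P_2/Q_1) ⇒ ∂Q_1/∂P_2 = ε·Q_1/P_2 = -1.179 × 2791/5 ≈ -658.12.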